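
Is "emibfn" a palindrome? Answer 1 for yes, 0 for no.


Input: emibfn
Reversed: nfbime
  Compare pos 0 ('e') with pos 5 ('n'): MISMATCH
  Compare pos 1 ('m') with pos 4 ('f'): MISMATCH
  Compare pos 2 ('i') with pos 3 ('b'): MISMATCH
Result: not a palindrome

0


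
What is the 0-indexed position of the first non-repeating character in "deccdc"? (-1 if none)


Input: deccdc
Character frequencies:
  'c': 3
  'd': 2
  'e': 1
Scanning left to right for freq == 1:
  Position 0 ('d'): freq=2, skip
  Position 1 ('e'): unique! => answer = 1

1


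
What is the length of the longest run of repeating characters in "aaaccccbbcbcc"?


Input: "aaaccccbbcbcc"
Scanning for longest run:
  Position 1 ('a'): continues run of 'a', length=2
  Position 2 ('a'): continues run of 'a', length=3
  Position 3 ('c'): new char, reset run to 1
  Position 4 ('c'): continues run of 'c', length=2
  Position 5 ('c'): continues run of 'c', length=3
  Position 6 ('c'): continues run of 'c', length=4
  Position 7 ('b'): new char, reset run to 1
  Position 8 ('b'): continues run of 'b', length=2
  Position 9 ('c'): new char, reset run to 1
  Position 10 ('b'): new char, reset run to 1
  Position 11 ('c'): new char, reset run to 1
  Position 12 ('c'): continues run of 'c', length=2
Longest run: 'c' with length 4

4


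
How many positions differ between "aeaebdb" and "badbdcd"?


Comparing "aeaebdb" and "badbdcd" position by position:
  Position 0: 'a' vs 'b' => DIFFER
  Position 1: 'e' vs 'a' => DIFFER
  Position 2: 'a' vs 'd' => DIFFER
  Position 3: 'e' vs 'b' => DIFFER
  Position 4: 'b' vs 'd' => DIFFER
  Position 5: 'd' vs 'c' => DIFFER
  Position 6: 'b' vs 'd' => DIFFER
Positions that differ: 7

7


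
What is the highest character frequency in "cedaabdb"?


Input: cedaabdb
Character counts:
  'a': 2
  'b': 2
  'c': 1
  'd': 2
  'e': 1
Maximum frequency: 2

2


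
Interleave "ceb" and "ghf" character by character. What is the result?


Interleaving "ceb" and "ghf":
  Position 0: 'c' from first, 'g' from second => "cg"
  Position 1: 'e' from first, 'h' from second => "eh"
  Position 2: 'b' from first, 'f' from second => "bf"
Result: cgehbf

cgehbf


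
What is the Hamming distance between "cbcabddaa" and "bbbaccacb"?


Comparing "cbcabddaa" and "bbbaccacb" position by position:
  Position 0: 'c' vs 'b' => differ
  Position 1: 'b' vs 'b' => same
  Position 2: 'c' vs 'b' => differ
  Position 3: 'a' vs 'a' => same
  Position 4: 'b' vs 'c' => differ
  Position 5: 'd' vs 'c' => differ
  Position 6: 'd' vs 'a' => differ
  Position 7: 'a' vs 'c' => differ
  Position 8: 'a' vs 'b' => differ
Total differences (Hamming distance): 7

7


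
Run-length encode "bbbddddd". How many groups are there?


Input: bbbddddd
Scanning for consecutive runs:
  Group 1: 'b' x 3 (positions 0-2)
  Group 2: 'd' x 5 (positions 3-7)
Total groups: 2

2


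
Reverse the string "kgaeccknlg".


Input: kgaeccknlg
Reading characters right to left:
  Position 9: 'g'
  Position 8: 'l'
  Position 7: 'n'
  Position 6: 'k'
  Position 5: 'c'
  Position 4: 'c'
  Position 3: 'e'
  Position 2: 'a'
  Position 1: 'g'
  Position 0: 'k'
Reversed: glnkcceagk

glnkcceagk


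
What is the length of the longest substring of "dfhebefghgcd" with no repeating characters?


Input: "dfhebefghgcd"
Sliding window (track last position of each char):
  Position 0 ('d'): window [0,0] length 1 -- new best
  Position 1 ('f'): window [0,1] length 2 -- new best
  Position 2 ('h'): window [0,2] length 3 -- new best
  Position 3 ('e'): window [0,3] length 4 -- new best
  Position 4 ('b'): window [0,4] length 5 -- new best
  Position 5 ('e'): repeat (last at 3), move window start to 4
  Position 5 ('e'): window [4,5] length 2
  Position 6 ('f'): window [4,6] length 3
  Position 7 ('g'): window [4,7] length 4
  Position 8 ('h'): window [4,8] length 5
  Position 9 ('g'): repeat (last at 7), move window start to 8
  Position 9 ('g'): window [8,9] length 2
  Position 10 ('c'): window [8,10] length 3
  Position 11 ('d'): window [8,11] length 4
Longest substring with no repeats: "dfheb" with length 5

5


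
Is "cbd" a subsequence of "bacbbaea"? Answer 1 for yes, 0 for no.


Check if "cbd" is a subsequence of "bacbbaea"
Greedy scan:
  Position 0 ('b'): no match needed
  Position 1 ('a'): no match needed
  Position 2 ('c'): matches sub[0] = 'c'
  Position 3 ('b'): matches sub[1] = 'b'
  Position 4 ('b'): no match needed
  Position 5 ('a'): no match needed
  Position 6 ('e'): no match needed
  Position 7 ('a'): no match needed
Only matched 2/3 characters => not a subsequence

0


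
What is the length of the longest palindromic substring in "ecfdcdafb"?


Input: "ecfdcdafb"
Checking substrings for palindromes:
  [3:6] "dcd" (len 3) => palindrome
Longest palindromic substring: "dcd" with length 3

3


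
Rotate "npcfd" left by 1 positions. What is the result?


Input: "npcfd", rotate left by 1
First 1 characters: "n"
Remaining characters: "pcfd"
Concatenate remaining + first: "pcfd" + "n" = "pcfdn"

pcfdn


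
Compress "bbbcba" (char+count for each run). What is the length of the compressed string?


Input: bbbcba
Runs:
  'b' x 3 => "b3"
  'c' x 1 => "c1"
  'b' x 1 => "b1"
  'a' x 1 => "a1"
Compressed: "b3c1b1a1"
Compressed length: 8

8


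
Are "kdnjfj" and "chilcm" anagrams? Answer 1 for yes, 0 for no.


Strings: "kdnjfj", "chilcm"
Sorted first:  dfjjkn
Sorted second: cchilm
Differ at position 0: 'd' vs 'c' => not anagrams

0


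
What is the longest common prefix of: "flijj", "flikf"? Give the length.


Words: flijj, flikf
  Position 0: all 'f' => match
  Position 1: all 'l' => match
  Position 2: all 'i' => match
  Position 3: ('j', 'k') => mismatch, stop
LCP = "fli" (length 3)

3


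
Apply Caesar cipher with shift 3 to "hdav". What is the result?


Caesar cipher: shift "hdav" by 3
  'h' (pos 7) + 3 = pos 10 = 'k'
  'd' (pos 3) + 3 = pos 6 = 'g'
  'a' (pos 0) + 3 = pos 3 = 'd'
  'v' (pos 21) + 3 = pos 24 = 'y'
Result: kgdy

kgdy


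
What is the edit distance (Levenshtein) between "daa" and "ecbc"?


Computing edit distance: "daa" -> "ecbc"
DP table:
           e    c    b    c
      0    1    2    3    4
  d   1    1    2    3    4
  a   2    2    2    3    4
  a   3    3    3    3    4
Edit distance = dp[3][4] = 4

4


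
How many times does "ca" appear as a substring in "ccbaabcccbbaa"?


Searching for "ca" in "ccbaabcccbbaa"
Scanning each position:
  Position 0: "cc" => no
  Position 1: "cb" => no
  Position 2: "ba" => no
  Position 3: "aa" => no
  Position 4: "ab" => no
  Position 5: "bc" => no
  Position 6: "cc" => no
  Position 7: "cc" => no
  Position 8: "cb" => no
  Position 9: "bb" => no
  Position 10: "ba" => no
  Position 11: "aa" => no
Total occurrences: 0

0


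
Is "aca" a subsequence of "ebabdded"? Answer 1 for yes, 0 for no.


Check if "aca" is a subsequence of "ebabdded"
Greedy scan:
  Position 0 ('e'): no match needed
  Position 1 ('b'): no match needed
  Position 2 ('a'): matches sub[0] = 'a'
  Position 3 ('b'): no match needed
  Position 4 ('d'): no match needed
  Position 5 ('d'): no match needed
  Position 6 ('e'): no match needed
  Position 7 ('d'): no match needed
Only matched 1/3 characters => not a subsequence

0


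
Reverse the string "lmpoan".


Input: lmpoan
Reading characters right to left:
  Position 5: 'n'
  Position 4: 'a'
  Position 3: 'o'
  Position 2: 'p'
  Position 1: 'm'
  Position 0: 'l'
Reversed: naopml

naopml


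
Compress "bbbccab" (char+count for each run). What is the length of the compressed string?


Input: bbbccab
Runs:
  'b' x 3 => "b3"
  'c' x 2 => "c2"
  'a' x 1 => "a1"
  'b' x 1 => "b1"
Compressed: "b3c2a1b1"
Compressed length: 8

8


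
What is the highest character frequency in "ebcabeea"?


Input: ebcabeea
Character counts:
  'a': 2
  'b': 2
  'c': 1
  'e': 3
Maximum frequency: 3

3


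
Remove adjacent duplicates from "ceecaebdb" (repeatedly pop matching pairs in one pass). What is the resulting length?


Input: ceecaebdb
Stack-based adjacent duplicate removal:
  Read 'c': push. Stack: c
  Read 'e': push. Stack: ce
  Read 'e': matches stack top 'e' => pop. Stack: c
  Read 'c': matches stack top 'c' => pop. Stack: (empty)
  Read 'a': push. Stack: a
  Read 'e': push. Stack: ae
  Read 'b': push. Stack: aeb
  Read 'd': push. Stack: aebd
  Read 'b': push. Stack: aebdb
Final stack: "aebdb" (length 5)

5


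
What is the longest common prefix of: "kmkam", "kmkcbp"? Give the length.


Words: kmkam, kmkcbp
  Position 0: all 'k' => match
  Position 1: all 'm' => match
  Position 2: all 'k' => match
  Position 3: ('a', 'c') => mismatch, stop
LCP = "kmk" (length 3)

3


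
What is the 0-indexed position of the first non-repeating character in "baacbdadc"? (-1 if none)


Input: baacbdadc
Character frequencies:
  'a': 3
  'b': 2
  'c': 2
  'd': 2
Scanning left to right for freq == 1:
  Position 0 ('b'): freq=2, skip
  Position 1 ('a'): freq=3, skip
  Position 2 ('a'): freq=3, skip
  Position 3 ('c'): freq=2, skip
  Position 4 ('b'): freq=2, skip
  Position 5 ('d'): freq=2, skip
  Position 6 ('a'): freq=3, skip
  Position 7 ('d'): freq=2, skip
  Position 8 ('c'): freq=2, skip
  No unique character found => answer = -1

-1


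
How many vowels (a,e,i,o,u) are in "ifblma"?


Input: ifblma
Checking each character:
  'i' at position 0: vowel (running total: 1)
  'f' at position 1: consonant
  'b' at position 2: consonant
  'l' at position 3: consonant
  'm' at position 4: consonant
  'a' at position 5: vowel (running total: 2)
Total vowels: 2

2


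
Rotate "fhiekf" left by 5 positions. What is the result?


Input: "fhiekf", rotate left by 5
First 5 characters: "fhiek"
Remaining characters: "f"
Concatenate remaining + first: "f" + "fhiek" = "ffhiek"

ffhiek


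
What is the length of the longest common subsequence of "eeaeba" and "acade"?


LCS of "eeaeba" and "acade"
DP table:
           a    c    a    d    e
      0    0    0    0    0    0
  e   0    0    0    0    0    1
  e   0    0    0    0    0    1
  a   0    1    1    1    1    1
  e   0    1    1    1    1    2
  b   0    1    1    1    1    2
  a   0    1    1    2    2    2
LCS length = dp[6][5] = 2

2


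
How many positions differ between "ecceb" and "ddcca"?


Comparing "ecceb" and "ddcca" position by position:
  Position 0: 'e' vs 'd' => DIFFER
  Position 1: 'c' vs 'd' => DIFFER
  Position 2: 'c' vs 'c' => same
  Position 3: 'e' vs 'c' => DIFFER
  Position 4: 'b' vs 'a' => DIFFER
Positions that differ: 4

4


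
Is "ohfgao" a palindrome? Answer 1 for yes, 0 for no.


Input: ohfgao
Reversed: oagfho
  Compare pos 0 ('o') with pos 5 ('o'): match
  Compare pos 1 ('h') with pos 4 ('a'): MISMATCH
  Compare pos 2 ('f') with pos 3 ('g'): MISMATCH
Result: not a palindrome

0


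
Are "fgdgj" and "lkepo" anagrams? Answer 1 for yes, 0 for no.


Strings: "fgdgj", "lkepo"
Sorted first:  dfggj
Sorted second: eklop
Differ at position 0: 'd' vs 'e' => not anagrams

0


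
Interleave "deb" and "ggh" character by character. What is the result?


Interleaving "deb" and "ggh":
  Position 0: 'd' from first, 'g' from second => "dg"
  Position 1: 'e' from first, 'g' from second => "eg"
  Position 2: 'b' from first, 'h' from second => "bh"
Result: dgegbh

dgegbh


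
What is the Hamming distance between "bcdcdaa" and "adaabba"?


Comparing "bcdcdaa" and "adaabba" position by position:
  Position 0: 'b' vs 'a' => differ
  Position 1: 'c' vs 'd' => differ
  Position 2: 'd' vs 'a' => differ
  Position 3: 'c' vs 'a' => differ
  Position 4: 'd' vs 'b' => differ
  Position 5: 'a' vs 'b' => differ
  Position 6: 'a' vs 'a' => same
Total differences (Hamming distance): 6

6


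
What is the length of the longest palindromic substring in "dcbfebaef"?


Input: "dcbfebaef"
Checking substrings for palindromes:
  No multi-char palindromic substrings found
Longest palindromic substring: "d" with length 1

1


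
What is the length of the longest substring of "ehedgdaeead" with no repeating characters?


Input: "ehedgdaeead"
Sliding window (track last position of each char):
  Position 0 ('e'): window [0,0] length 1 -- new best
  Position 1 ('h'): window [0,1] length 2 -- new best
  Position 2 ('e'): repeat (last at 0), move window start to 1
  Position 2 ('e'): window [1,2] length 2
  Position 3 ('d'): window [1,3] length 3 -- new best
  Position 4 ('g'): window [1,4] length 4 -- new best
  Position 5 ('d'): repeat (last at 3), move window start to 4
  Position 5 ('d'): window [4,5] length 2
  Position 6 ('a'): window [4,6] length 3
  Position 7 ('e'): window [4,7] length 4
  Position 8 ('e'): repeat (last at 7), move window start to 8
  Position 8 ('e'): window [8,8] length 1
  Position 9 ('a'): window [8,9] length 2
  Position 10 ('d'): window [8,10] length 3
Longest substring with no repeats: "hedg" with length 4

4


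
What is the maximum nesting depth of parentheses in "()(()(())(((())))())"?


Input: "()(()(())(((())))())"
Tracking depth:
  Position 0 '(': depth becomes 1
  Position 1 ')': depth becomes 0
  Position 2 '(': depth becomes 1
  Position 3 '(': depth becomes 2
  Position 4 ')': depth becomes 1
  Position 5 '(': depth becomes 2
  Position 6 '(': depth becomes 3
  Position 7 ')': depth becomes 2
  Position 8 ')': depth becomes 1
  Position 9 '(': depth becomes 2
  Position 10 '(': depth becomes 3
  Position 11 '(': depth becomes 4
  Position 12 '(': depth becomes 5
  Position 13 ')': depth becomes 4
  Position 14 ')': depth becomes 3
  Position 15 ')': depth becomes 2
  Position 16 ')': depth becomes 1
  Position 17 '(': depth becomes 2
  Position 18 ')': depth becomes 1
  Position 19 ')': depth becomes 0
Maximum depth reached: 5

5


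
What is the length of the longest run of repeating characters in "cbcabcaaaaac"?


Input: "cbcabcaaaaac"
Scanning for longest run:
  Position 1 ('b'): new char, reset run to 1
  Position 2 ('c'): new char, reset run to 1
  Position 3 ('a'): new char, reset run to 1
  Position 4 ('b'): new char, reset run to 1
  Position 5 ('c'): new char, reset run to 1
  Position 6 ('a'): new char, reset run to 1
  Position 7 ('a'): continues run of 'a', length=2
  Position 8 ('a'): continues run of 'a', length=3
  Position 9 ('a'): continues run of 'a', length=4
  Position 10 ('a'): continues run of 'a', length=5
  Position 11 ('c'): new char, reset run to 1
Longest run: 'a' with length 5

5


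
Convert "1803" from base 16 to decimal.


Input: "1803" in base 16
Positional expansion:
  Digit '1' (value 1) x 16^3 = 4096
  Digit '8' (value 8) x 16^2 = 2048
  Digit '0' (value 0) x 16^1 = 0
  Digit '3' (value 3) x 16^0 = 3
Sum = 6147

6147


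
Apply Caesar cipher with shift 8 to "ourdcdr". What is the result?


Caesar cipher: shift "ourdcdr" by 8
  'o' (pos 14) + 8 = pos 22 = 'w'
  'u' (pos 20) + 8 = pos 2 = 'c'
  'r' (pos 17) + 8 = pos 25 = 'z'
  'd' (pos 3) + 8 = pos 11 = 'l'
  'c' (pos 2) + 8 = pos 10 = 'k'
  'd' (pos 3) + 8 = pos 11 = 'l'
  'r' (pos 17) + 8 = pos 25 = 'z'
Result: wczlklz

wczlklz


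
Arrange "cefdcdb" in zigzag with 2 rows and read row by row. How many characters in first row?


Zigzag "cefdcdb" into 2 rows:
Placing characters:
  'c' => row 0
  'e' => row 1
  'f' => row 0
  'd' => row 1
  'c' => row 0
  'd' => row 1
  'b' => row 0
Rows:
  Row 0: "cfcb"
  Row 1: "edd"
First row length: 4

4


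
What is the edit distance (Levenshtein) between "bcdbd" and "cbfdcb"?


Computing edit distance: "bcdbd" -> "cbfdcb"
DP table:
           c    b    f    d    c    b
      0    1    2    3    4    5    6
  b   1    1    1    2    3    4    5
  c   2    1    2    2    3    3    4
  d   3    2    2    3    2    3    4
  b   4    3    2    3    3    3    3
  d   5    4    3    3    3    4    4
Edit distance = dp[5][6] = 4

4


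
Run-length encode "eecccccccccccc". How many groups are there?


Input: eecccccccccccc
Scanning for consecutive runs:
  Group 1: 'e' x 2 (positions 0-1)
  Group 2: 'c' x 12 (positions 2-13)
Total groups: 2

2


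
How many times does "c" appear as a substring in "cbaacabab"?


Searching for "c" in "cbaacabab"
Scanning each position:
  Position 0: "c" => MATCH
  Position 1: "b" => no
  Position 2: "a" => no
  Position 3: "a" => no
  Position 4: "c" => MATCH
  Position 5: "a" => no
  Position 6: "b" => no
  Position 7: "a" => no
  Position 8: "b" => no
Total occurrences: 2

2


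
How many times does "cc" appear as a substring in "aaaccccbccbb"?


Searching for "cc" in "aaaccccbccbb"
Scanning each position:
  Position 0: "aa" => no
  Position 1: "aa" => no
  Position 2: "ac" => no
  Position 3: "cc" => MATCH
  Position 4: "cc" => MATCH
  Position 5: "cc" => MATCH
  Position 6: "cb" => no
  Position 7: "bc" => no
  Position 8: "cc" => MATCH
  Position 9: "cb" => no
  Position 10: "bb" => no
Total occurrences: 4

4


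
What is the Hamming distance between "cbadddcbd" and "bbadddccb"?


Comparing "cbadddcbd" and "bbadddccb" position by position:
  Position 0: 'c' vs 'b' => differ
  Position 1: 'b' vs 'b' => same
  Position 2: 'a' vs 'a' => same
  Position 3: 'd' vs 'd' => same
  Position 4: 'd' vs 'd' => same
  Position 5: 'd' vs 'd' => same
  Position 6: 'c' vs 'c' => same
  Position 7: 'b' vs 'c' => differ
  Position 8: 'd' vs 'b' => differ
Total differences (Hamming distance): 3

3


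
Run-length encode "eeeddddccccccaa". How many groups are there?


Input: eeeddddccccccaa
Scanning for consecutive runs:
  Group 1: 'e' x 3 (positions 0-2)
  Group 2: 'd' x 4 (positions 3-6)
  Group 3: 'c' x 6 (positions 7-12)
  Group 4: 'a' x 2 (positions 13-14)
Total groups: 4

4


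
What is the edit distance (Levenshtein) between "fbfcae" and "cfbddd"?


Computing edit distance: "fbfcae" -> "cfbddd"
DP table:
           c    f    b    d    d    d
      0    1    2    3    4    5    6
  f   1    1    1    2    3    4    5
  b   2    2    2    1    2    3    4
  f   3    3    2    2    2    3    4
  c   4    3    3    3    3    3    4
  a   5    4    4    4    4    4    4
  e   6    5    5    5    5    5    5
Edit distance = dp[6][6] = 5

5


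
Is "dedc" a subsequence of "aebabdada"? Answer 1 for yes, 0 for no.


Check if "dedc" is a subsequence of "aebabdada"
Greedy scan:
  Position 0 ('a'): no match needed
  Position 1 ('e'): no match needed
  Position 2 ('b'): no match needed
  Position 3 ('a'): no match needed
  Position 4 ('b'): no match needed
  Position 5 ('d'): matches sub[0] = 'd'
  Position 6 ('a'): no match needed
  Position 7 ('d'): no match needed
  Position 8 ('a'): no match needed
Only matched 1/4 characters => not a subsequence

0


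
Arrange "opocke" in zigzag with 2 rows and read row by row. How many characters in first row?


Zigzag "opocke" into 2 rows:
Placing characters:
  'o' => row 0
  'p' => row 1
  'o' => row 0
  'c' => row 1
  'k' => row 0
  'e' => row 1
Rows:
  Row 0: "ook"
  Row 1: "pce"
First row length: 3

3


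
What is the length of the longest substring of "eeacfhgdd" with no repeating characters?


Input: "eeacfhgdd"
Sliding window (track last position of each char):
  Position 0 ('e'): window [0,0] length 1 -- new best
  Position 1 ('e'): repeat (last at 0), move window start to 1
  Position 1 ('e'): window [1,1] length 1
  Position 2 ('a'): window [1,2] length 2 -- new best
  Position 3 ('c'): window [1,3] length 3 -- new best
  Position 4 ('f'): window [1,4] length 4 -- new best
  Position 5 ('h'): window [1,5] length 5 -- new best
  Position 6 ('g'): window [1,6] length 6 -- new best
  Position 7 ('d'): window [1,7] length 7 -- new best
  Position 8 ('d'): repeat (last at 7), move window start to 8
  Position 8 ('d'): window [8,8] length 1
Longest substring with no repeats: "eacfhgd" with length 7

7


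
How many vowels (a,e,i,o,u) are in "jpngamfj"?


Input: jpngamfj
Checking each character:
  'j' at position 0: consonant
  'p' at position 1: consonant
  'n' at position 2: consonant
  'g' at position 3: consonant
  'a' at position 4: vowel (running total: 1)
  'm' at position 5: consonant
  'f' at position 6: consonant
  'j' at position 7: consonant
Total vowels: 1

1


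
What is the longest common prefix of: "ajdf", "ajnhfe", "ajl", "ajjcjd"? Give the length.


Words: ajdf, ajnhfe, ajl, ajjcjd
  Position 0: all 'a' => match
  Position 1: all 'j' => match
  Position 2: ('d', 'n', 'l', 'j') => mismatch, stop
LCP = "aj" (length 2)

2


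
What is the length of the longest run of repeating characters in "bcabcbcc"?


Input: "bcabcbcc"
Scanning for longest run:
  Position 1 ('c'): new char, reset run to 1
  Position 2 ('a'): new char, reset run to 1
  Position 3 ('b'): new char, reset run to 1
  Position 4 ('c'): new char, reset run to 1
  Position 5 ('b'): new char, reset run to 1
  Position 6 ('c'): new char, reset run to 1
  Position 7 ('c'): continues run of 'c', length=2
Longest run: 'c' with length 2

2


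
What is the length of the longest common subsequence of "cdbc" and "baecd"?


LCS of "cdbc" and "baecd"
DP table:
           b    a    e    c    d
      0    0    0    0    0    0
  c   0    0    0    0    1    1
  d   0    0    0    0    1    2
  b   0    1    1    1    1    2
  c   0    1    1    1    2    2
LCS length = dp[4][5] = 2

2


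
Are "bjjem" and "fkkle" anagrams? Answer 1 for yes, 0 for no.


Strings: "bjjem", "fkkle"
Sorted first:  bejjm
Sorted second: efkkl
Differ at position 0: 'b' vs 'e' => not anagrams

0


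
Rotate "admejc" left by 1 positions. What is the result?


Input: "admejc", rotate left by 1
First 1 characters: "a"
Remaining characters: "dmejc"
Concatenate remaining + first: "dmejc" + "a" = "dmejca"

dmejca


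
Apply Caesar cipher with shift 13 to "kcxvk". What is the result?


Caesar cipher: shift "kcxvk" by 13
  'k' (pos 10) + 13 = pos 23 = 'x'
  'c' (pos 2) + 13 = pos 15 = 'p'
  'x' (pos 23) + 13 = pos 10 = 'k'
  'v' (pos 21) + 13 = pos 8 = 'i'
  'k' (pos 10) + 13 = pos 23 = 'x'
Result: xpkix

xpkix


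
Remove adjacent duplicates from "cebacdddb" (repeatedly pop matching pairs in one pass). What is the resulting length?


Input: cebacdddb
Stack-based adjacent duplicate removal:
  Read 'c': push. Stack: c
  Read 'e': push. Stack: ce
  Read 'b': push. Stack: ceb
  Read 'a': push. Stack: ceba
  Read 'c': push. Stack: cebac
  Read 'd': push. Stack: cebacd
  Read 'd': matches stack top 'd' => pop. Stack: cebac
  Read 'd': push. Stack: cebacd
  Read 'b': push. Stack: cebacdb
Final stack: "cebacdb" (length 7)

7


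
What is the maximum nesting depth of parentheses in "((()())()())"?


Input: "((()())()())"
Tracking depth:
  Position 0 '(': depth becomes 1
  Position 1 '(': depth becomes 2
  Position 2 '(': depth becomes 3
  Position 3 ')': depth becomes 2
  Position 4 '(': depth becomes 3
  Position 5 ')': depth becomes 2
  Position 6 ')': depth becomes 1
  Position 7 '(': depth becomes 2
  Position 8 ')': depth becomes 1
  Position 9 '(': depth becomes 2
  Position 10 ')': depth becomes 1
  Position 11 ')': depth becomes 0
Maximum depth reached: 3

3


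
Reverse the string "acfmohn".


Input: acfmohn
Reading characters right to left:
  Position 6: 'n'
  Position 5: 'h'
  Position 4: 'o'
  Position 3: 'm'
  Position 2: 'f'
  Position 1: 'c'
  Position 0: 'a'
Reversed: nhomfca

nhomfca


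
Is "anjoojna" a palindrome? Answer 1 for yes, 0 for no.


Input: anjoojna
Reversed: anjoojna
  Compare pos 0 ('a') with pos 7 ('a'): match
  Compare pos 1 ('n') with pos 6 ('n'): match
  Compare pos 2 ('j') with pos 5 ('j'): match
  Compare pos 3 ('o') with pos 4 ('o'): match
Result: palindrome

1


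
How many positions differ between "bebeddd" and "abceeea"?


Comparing "bebeddd" and "abceeea" position by position:
  Position 0: 'b' vs 'a' => DIFFER
  Position 1: 'e' vs 'b' => DIFFER
  Position 2: 'b' vs 'c' => DIFFER
  Position 3: 'e' vs 'e' => same
  Position 4: 'd' vs 'e' => DIFFER
  Position 5: 'd' vs 'e' => DIFFER
  Position 6: 'd' vs 'a' => DIFFER
Positions that differ: 6

6


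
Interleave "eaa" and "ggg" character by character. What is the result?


Interleaving "eaa" and "ggg":
  Position 0: 'e' from first, 'g' from second => "eg"
  Position 1: 'a' from first, 'g' from second => "ag"
  Position 2: 'a' from first, 'g' from second => "ag"
Result: egagag

egagag


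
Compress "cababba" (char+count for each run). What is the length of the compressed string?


Input: cababba
Runs:
  'c' x 1 => "c1"
  'a' x 1 => "a1"
  'b' x 1 => "b1"
  'a' x 1 => "a1"
  'b' x 2 => "b2"
  'a' x 1 => "a1"
Compressed: "c1a1b1a1b2a1"
Compressed length: 12

12


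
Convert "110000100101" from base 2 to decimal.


Input: "110000100101" in base 2
Positional expansion:
  Digit '1' (value 1) x 2^11 = 2048
  Digit '1' (value 1) x 2^10 = 1024
  Digit '0' (value 0) x 2^9 = 0
  Digit '0' (value 0) x 2^8 = 0
  Digit '0' (value 0) x 2^7 = 0
  Digit '0' (value 0) x 2^6 = 0
  Digit '1' (value 1) x 2^5 = 32
  Digit '0' (value 0) x 2^4 = 0
  Digit '0' (value 0) x 2^3 = 0
  Digit '1' (value 1) x 2^2 = 4
  Digit '0' (value 0) x 2^1 = 0
  Digit '1' (value 1) x 2^0 = 1
Sum = 3109

3109


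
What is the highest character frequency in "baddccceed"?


Input: baddccceed
Character counts:
  'a': 1
  'b': 1
  'c': 3
  'd': 3
  'e': 2
Maximum frequency: 3

3


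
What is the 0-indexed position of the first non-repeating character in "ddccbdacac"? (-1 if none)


Input: ddccbdacac
Character frequencies:
  'a': 2
  'b': 1
  'c': 4
  'd': 3
Scanning left to right for freq == 1:
  Position 0 ('d'): freq=3, skip
  Position 1 ('d'): freq=3, skip
  Position 2 ('c'): freq=4, skip
  Position 3 ('c'): freq=4, skip
  Position 4 ('b'): unique! => answer = 4

4


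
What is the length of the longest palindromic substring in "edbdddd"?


Input: "edbdddd"
Checking substrings for palindromes:
  [3:7] "dddd" (len 4) => palindrome
  [1:4] "dbd" (len 3) => palindrome
  [3:6] "ddd" (len 3) => palindrome
  [4:7] "ddd" (len 3) => palindrome
  [3:5] "dd" (len 2) => palindrome
  [4:6] "dd" (len 2) => palindrome
Longest palindromic substring: "dddd" with length 4

4


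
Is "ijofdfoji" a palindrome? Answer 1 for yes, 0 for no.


Input: ijofdfoji
Reversed: ijofdfoji
  Compare pos 0 ('i') with pos 8 ('i'): match
  Compare pos 1 ('j') with pos 7 ('j'): match
  Compare pos 2 ('o') with pos 6 ('o'): match
  Compare pos 3 ('f') with pos 5 ('f'): match
Result: palindrome

1


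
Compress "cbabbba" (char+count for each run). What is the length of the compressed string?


Input: cbabbba
Runs:
  'c' x 1 => "c1"
  'b' x 1 => "b1"
  'a' x 1 => "a1"
  'b' x 3 => "b3"
  'a' x 1 => "a1"
Compressed: "c1b1a1b3a1"
Compressed length: 10

10


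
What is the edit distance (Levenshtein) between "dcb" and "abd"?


Computing edit distance: "dcb" -> "abd"
DP table:
           a    b    d
      0    1    2    3
  d   1    1    2    2
  c   2    2    2    3
  b   3    3    2    3
Edit distance = dp[3][3] = 3

3


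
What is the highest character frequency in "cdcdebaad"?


Input: cdcdebaad
Character counts:
  'a': 2
  'b': 1
  'c': 2
  'd': 3
  'e': 1
Maximum frequency: 3

3


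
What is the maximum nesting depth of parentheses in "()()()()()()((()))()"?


Input: "()()()()()()((()))()"
Tracking depth:
  Position 0 '(': depth becomes 1
  Position 1 ')': depth becomes 0
  Position 2 '(': depth becomes 1
  Position 3 ')': depth becomes 0
  Position 4 '(': depth becomes 1
  Position 5 ')': depth becomes 0
  Position 6 '(': depth becomes 1
  Position 7 ')': depth becomes 0
  Position 8 '(': depth becomes 1
  Position 9 ')': depth becomes 0
  Position 10 '(': depth becomes 1
  Position 11 ')': depth becomes 0
  Position 12 '(': depth becomes 1
  Position 13 '(': depth becomes 2
  Position 14 '(': depth becomes 3
  Position 15 ')': depth becomes 2
  Position 16 ')': depth becomes 1
  Position 17 ')': depth becomes 0
  Position 18 '(': depth becomes 1
  Position 19 ')': depth becomes 0
Maximum depth reached: 3

3


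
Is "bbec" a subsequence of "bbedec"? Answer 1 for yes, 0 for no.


Check if "bbec" is a subsequence of "bbedec"
Greedy scan:
  Position 0 ('b'): matches sub[0] = 'b'
  Position 1 ('b'): matches sub[1] = 'b'
  Position 2 ('e'): matches sub[2] = 'e'
  Position 3 ('d'): no match needed
  Position 4 ('e'): no match needed
  Position 5 ('c'): matches sub[3] = 'c'
All 4 characters matched => is a subsequence

1


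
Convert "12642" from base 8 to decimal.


Input: "12642" in base 8
Positional expansion:
  Digit '1' (value 1) x 8^4 = 4096
  Digit '2' (value 2) x 8^3 = 1024
  Digit '6' (value 6) x 8^2 = 384
  Digit '4' (value 4) x 8^1 = 32
  Digit '2' (value 2) x 8^0 = 2
Sum = 5538

5538


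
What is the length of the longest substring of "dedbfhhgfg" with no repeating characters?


Input: "dedbfhhgfg"
Sliding window (track last position of each char):
  Position 0 ('d'): window [0,0] length 1 -- new best
  Position 1 ('e'): window [0,1] length 2 -- new best
  Position 2 ('d'): repeat (last at 0), move window start to 1
  Position 2 ('d'): window [1,2] length 2
  Position 3 ('b'): window [1,3] length 3 -- new best
  Position 4 ('f'): window [1,4] length 4 -- new best
  Position 5 ('h'): window [1,5] length 5 -- new best
  Position 6 ('h'): repeat (last at 5), move window start to 6
  Position 6 ('h'): window [6,6] length 1
  Position 7 ('g'): window [6,7] length 2
  Position 8 ('f'): window [6,8] length 3
  Position 9 ('g'): repeat (last at 7), move window start to 8
  Position 9 ('g'): window [8,9] length 2
Longest substring with no repeats: "edbfh" with length 5

5


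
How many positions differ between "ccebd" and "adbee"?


Comparing "ccebd" and "adbee" position by position:
  Position 0: 'c' vs 'a' => DIFFER
  Position 1: 'c' vs 'd' => DIFFER
  Position 2: 'e' vs 'b' => DIFFER
  Position 3: 'b' vs 'e' => DIFFER
  Position 4: 'd' vs 'e' => DIFFER
Positions that differ: 5

5


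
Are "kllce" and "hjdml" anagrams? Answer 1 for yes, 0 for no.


Strings: "kllce", "hjdml"
Sorted first:  cekll
Sorted second: dhjlm
Differ at position 0: 'c' vs 'd' => not anagrams

0


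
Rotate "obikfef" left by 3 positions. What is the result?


Input: "obikfef", rotate left by 3
First 3 characters: "obi"
Remaining characters: "kfef"
Concatenate remaining + first: "kfef" + "obi" = "kfefobi"

kfefobi


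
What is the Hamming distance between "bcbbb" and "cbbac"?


Comparing "bcbbb" and "cbbac" position by position:
  Position 0: 'b' vs 'c' => differ
  Position 1: 'c' vs 'b' => differ
  Position 2: 'b' vs 'b' => same
  Position 3: 'b' vs 'a' => differ
  Position 4: 'b' vs 'c' => differ
Total differences (Hamming distance): 4

4


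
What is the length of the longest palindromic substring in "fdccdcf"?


Input: "fdccdcf"
Checking substrings for palindromes:
  [1:5] "dccd" (len 4) => palindrome
  [3:6] "cdc" (len 3) => palindrome
  [2:4] "cc" (len 2) => palindrome
Longest palindromic substring: "dccd" with length 4

4


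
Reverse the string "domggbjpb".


Input: domggbjpb
Reading characters right to left:
  Position 8: 'b'
  Position 7: 'p'
  Position 6: 'j'
  Position 5: 'b'
  Position 4: 'g'
  Position 3: 'g'
  Position 2: 'm'
  Position 1: 'o'
  Position 0: 'd'
Reversed: bpjbggmod

bpjbggmod


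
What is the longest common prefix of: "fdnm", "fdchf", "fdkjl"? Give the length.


Words: fdnm, fdchf, fdkjl
  Position 0: all 'f' => match
  Position 1: all 'd' => match
  Position 2: ('n', 'c', 'k') => mismatch, stop
LCP = "fd" (length 2)

2


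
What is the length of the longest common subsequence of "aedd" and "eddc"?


LCS of "aedd" and "eddc"
DP table:
           e    d    d    c
      0    0    0    0    0
  a   0    0    0    0    0
  e   0    1    1    1    1
  d   0    1    2    2    2
  d   0    1    2    3    3
LCS length = dp[4][4] = 3

3


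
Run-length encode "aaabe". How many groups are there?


Input: aaabe
Scanning for consecutive runs:
  Group 1: 'a' x 3 (positions 0-2)
  Group 2: 'b' x 1 (positions 3-3)
  Group 3: 'e' x 1 (positions 4-4)
Total groups: 3

3


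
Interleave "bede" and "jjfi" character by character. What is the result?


Interleaving "bede" and "jjfi":
  Position 0: 'b' from first, 'j' from second => "bj"
  Position 1: 'e' from first, 'j' from second => "ej"
  Position 2: 'd' from first, 'f' from second => "df"
  Position 3: 'e' from first, 'i' from second => "ei"
Result: bjejdfei

bjejdfei


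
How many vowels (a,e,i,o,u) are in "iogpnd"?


Input: iogpnd
Checking each character:
  'i' at position 0: vowel (running total: 1)
  'o' at position 1: vowel (running total: 2)
  'g' at position 2: consonant
  'p' at position 3: consonant
  'n' at position 4: consonant
  'd' at position 5: consonant
Total vowels: 2

2


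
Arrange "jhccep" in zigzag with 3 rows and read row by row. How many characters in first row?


Zigzag "jhccep" into 3 rows:
Placing characters:
  'j' => row 0
  'h' => row 1
  'c' => row 2
  'c' => row 1
  'e' => row 0
  'p' => row 1
Rows:
  Row 0: "je"
  Row 1: "hcp"
  Row 2: "c"
First row length: 2

2


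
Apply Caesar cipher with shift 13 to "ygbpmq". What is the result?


Caesar cipher: shift "ygbpmq" by 13
  'y' (pos 24) + 13 = pos 11 = 'l'
  'g' (pos 6) + 13 = pos 19 = 't'
  'b' (pos 1) + 13 = pos 14 = 'o'
  'p' (pos 15) + 13 = pos 2 = 'c'
  'm' (pos 12) + 13 = pos 25 = 'z'
  'q' (pos 16) + 13 = pos 3 = 'd'
Result: ltoczd

ltoczd


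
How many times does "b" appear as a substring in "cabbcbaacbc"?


Searching for "b" in "cabbcbaacbc"
Scanning each position:
  Position 0: "c" => no
  Position 1: "a" => no
  Position 2: "b" => MATCH
  Position 3: "b" => MATCH
  Position 4: "c" => no
  Position 5: "b" => MATCH
  Position 6: "a" => no
  Position 7: "a" => no
  Position 8: "c" => no
  Position 9: "b" => MATCH
  Position 10: "c" => no
Total occurrences: 4

4


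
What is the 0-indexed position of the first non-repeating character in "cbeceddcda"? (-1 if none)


Input: cbeceddcda
Character frequencies:
  'a': 1
  'b': 1
  'c': 3
  'd': 3
  'e': 2
Scanning left to right for freq == 1:
  Position 0 ('c'): freq=3, skip
  Position 1 ('b'): unique! => answer = 1

1


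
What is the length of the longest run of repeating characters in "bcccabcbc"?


Input: "bcccabcbc"
Scanning for longest run:
  Position 1 ('c'): new char, reset run to 1
  Position 2 ('c'): continues run of 'c', length=2
  Position 3 ('c'): continues run of 'c', length=3
  Position 4 ('a'): new char, reset run to 1
  Position 5 ('b'): new char, reset run to 1
  Position 6 ('c'): new char, reset run to 1
  Position 7 ('b'): new char, reset run to 1
  Position 8 ('c'): new char, reset run to 1
Longest run: 'c' with length 3

3


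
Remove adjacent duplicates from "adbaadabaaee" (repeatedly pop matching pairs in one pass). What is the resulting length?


Input: adbaadabaaee
Stack-based adjacent duplicate removal:
  Read 'a': push. Stack: a
  Read 'd': push. Stack: ad
  Read 'b': push. Stack: adb
  Read 'a': push. Stack: adba
  Read 'a': matches stack top 'a' => pop. Stack: adb
  Read 'd': push. Stack: adbd
  Read 'a': push. Stack: adbda
  Read 'b': push. Stack: adbdab
  Read 'a': push. Stack: adbdaba
  Read 'a': matches stack top 'a' => pop. Stack: adbdab
  Read 'e': push. Stack: adbdabe
  Read 'e': matches stack top 'e' => pop. Stack: adbdab
Final stack: "adbdab" (length 6)

6


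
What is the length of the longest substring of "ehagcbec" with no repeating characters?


Input: "ehagcbec"
Sliding window (track last position of each char):
  Position 0 ('e'): window [0,0] length 1 -- new best
  Position 1 ('h'): window [0,1] length 2 -- new best
  Position 2 ('a'): window [0,2] length 3 -- new best
  Position 3 ('g'): window [0,3] length 4 -- new best
  Position 4 ('c'): window [0,4] length 5 -- new best
  Position 5 ('b'): window [0,5] length 6 -- new best
  Position 6 ('e'): repeat (last at 0), move window start to 1
  Position 6 ('e'): window [1,6] length 6
  Position 7 ('c'): repeat (last at 4), move window start to 5
  Position 7 ('c'): window [5,7] length 3
Longest substring with no repeats: "ehagcb" with length 6

6


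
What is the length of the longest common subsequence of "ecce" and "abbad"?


LCS of "ecce" and "abbad"
DP table:
           a    b    b    a    d
      0    0    0    0    0    0
  e   0    0    0    0    0    0
  c   0    0    0    0    0    0
  c   0    0    0    0    0    0
  e   0    0    0    0    0    0
LCS length = dp[4][5] = 0

0


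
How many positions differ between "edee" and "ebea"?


Comparing "edee" and "ebea" position by position:
  Position 0: 'e' vs 'e' => same
  Position 1: 'd' vs 'b' => DIFFER
  Position 2: 'e' vs 'e' => same
  Position 3: 'e' vs 'a' => DIFFER
Positions that differ: 2

2


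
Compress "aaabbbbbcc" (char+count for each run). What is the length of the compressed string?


Input: aaabbbbbcc
Runs:
  'a' x 3 => "a3"
  'b' x 5 => "b5"
  'c' x 2 => "c2"
Compressed: "a3b5c2"
Compressed length: 6

6


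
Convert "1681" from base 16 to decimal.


Input: "1681" in base 16
Positional expansion:
  Digit '1' (value 1) x 16^3 = 4096
  Digit '6' (value 6) x 16^2 = 1536
  Digit '8' (value 8) x 16^1 = 128
  Digit '1' (value 1) x 16^0 = 1
Sum = 5761

5761


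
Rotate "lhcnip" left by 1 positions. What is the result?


Input: "lhcnip", rotate left by 1
First 1 characters: "l"
Remaining characters: "hcnip"
Concatenate remaining + first: "hcnip" + "l" = "hcnipl"

hcnipl


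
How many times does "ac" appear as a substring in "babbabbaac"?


Searching for "ac" in "babbabbaac"
Scanning each position:
  Position 0: "ba" => no
  Position 1: "ab" => no
  Position 2: "bb" => no
  Position 3: "ba" => no
  Position 4: "ab" => no
  Position 5: "bb" => no
  Position 6: "ba" => no
  Position 7: "aa" => no
  Position 8: "ac" => MATCH
Total occurrences: 1

1


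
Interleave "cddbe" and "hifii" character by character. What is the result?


Interleaving "cddbe" and "hifii":
  Position 0: 'c' from first, 'h' from second => "ch"
  Position 1: 'd' from first, 'i' from second => "di"
  Position 2: 'd' from first, 'f' from second => "df"
  Position 3: 'b' from first, 'i' from second => "bi"
  Position 4: 'e' from first, 'i' from second => "ei"
Result: chdidfbiei

chdidfbiei


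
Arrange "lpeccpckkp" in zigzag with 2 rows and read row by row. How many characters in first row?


Zigzag "lpeccpckkp" into 2 rows:
Placing characters:
  'l' => row 0
  'p' => row 1
  'e' => row 0
  'c' => row 1
  'c' => row 0
  'p' => row 1
  'c' => row 0
  'k' => row 1
  'k' => row 0
  'p' => row 1
Rows:
  Row 0: "lecck"
  Row 1: "pcpkp"
First row length: 5

5


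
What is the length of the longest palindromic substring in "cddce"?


Input: "cddce"
Checking substrings for palindromes:
  [0:4] "cddc" (len 4) => palindrome
  [1:3] "dd" (len 2) => palindrome
Longest palindromic substring: "cddc" with length 4

4


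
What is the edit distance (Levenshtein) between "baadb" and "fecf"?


Computing edit distance: "baadb" -> "fecf"
DP table:
           f    e    c    f
      0    1    2    3    4
  b   1    1    2    3    4
  a   2    2    2    3    4
  a   3    3    3    3    4
  d   4    4    4    4    4
  b   5    5    5    5    5
Edit distance = dp[5][4] = 5

5


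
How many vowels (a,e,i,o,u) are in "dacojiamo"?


Input: dacojiamo
Checking each character:
  'd' at position 0: consonant
  'a' at position 1: vowel (running total: 1)
  'c' at position 2: consonant
  'o' at position 3: vowel (running total: 2)
  'j' at position 4: consonant
  'i' at position 5: vowel (running total: 3)
  'a' at position 6: vowel (running total: 4)
  'm' at position 7: consonant
  'o' at position 8: vowel (running total: 5)
Total vowels: 5

5


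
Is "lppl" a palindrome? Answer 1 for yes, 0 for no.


Input: lppl
Reversed: lppl
  Compare pos 0 ('l') with pos 3 ('l'): match
  Compare pos 1 ('p') with pos 2 ('p'): match
Result: palindrome

1


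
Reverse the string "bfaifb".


Input: bfaifb
Reading characters right to left:
  Position 5: 'b'
  Position 4: 'f'
  Position 3: 'i'
  Position 2: 'a'
  Position 1: 'f'
  Position 0: 'b'
Reversed: bfiafb

bfiafb
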